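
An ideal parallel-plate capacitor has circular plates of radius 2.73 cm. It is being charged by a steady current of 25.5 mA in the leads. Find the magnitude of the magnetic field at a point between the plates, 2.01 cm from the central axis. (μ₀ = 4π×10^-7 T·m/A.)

No conduction current crosses the gap, so I_d there equals the 0.0255 A in the leads.
For r < R the Ampère–Maxwell law gives B(2πr) = μ₀ I_d (r²/R²), so B = μ₀ I_d r/(2πR²) = (4π×10^-7)(0.0255)(0.0201)/(2π·0.0273²) = 1.38×10^-7 T.

1.38×10^-7 T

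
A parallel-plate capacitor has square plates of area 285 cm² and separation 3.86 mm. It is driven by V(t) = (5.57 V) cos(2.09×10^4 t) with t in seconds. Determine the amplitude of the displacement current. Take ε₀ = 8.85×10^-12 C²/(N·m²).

7.61×10^-6 A

The displacement current equals the conduction current C dV/dt, which peaks at C V₀ ω.
With C = ε₀A/d = (8.85×10^-12)(0.0285)/(3.86×10^-3) = 6.534×10^-11 F and ω = 2.09×10^4 rad/s, I_d,max = (6.534×10^-11)(5.57)(2.09×10^4) = 7.61×10^-6 A.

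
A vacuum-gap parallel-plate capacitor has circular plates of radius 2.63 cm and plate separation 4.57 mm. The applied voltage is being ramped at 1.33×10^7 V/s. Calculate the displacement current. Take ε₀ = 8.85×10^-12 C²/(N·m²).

C = ε₀A/d = (8.85×10^-12)(2.173×10^-3)/(4.57×10^-3) = 4.208×10^-12 F.
I_d = C dV/dt = (4.208×10^-12)(1.33×10^7) = 5.60×10^-5 A.

5.60×10^-5 A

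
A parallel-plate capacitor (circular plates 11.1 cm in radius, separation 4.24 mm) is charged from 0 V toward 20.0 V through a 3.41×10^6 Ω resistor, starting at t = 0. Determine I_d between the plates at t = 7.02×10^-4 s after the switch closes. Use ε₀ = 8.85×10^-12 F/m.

4.59×10^-7 A

With C = ε₀A/d = (8.85×10^-12)(0.03871)/(4.24×10^-3) = 8.080×10^-11 F, the time constant is τ = RC = 2.755×10^-4 s, so t/τ = 2.548 and e^(−t/τ) = 0.07824.
I_d = I_cond = (V₀/R) e^(−t/τ) = (5.865×10^-6)(0.07824) = 4.59×10^-7 A.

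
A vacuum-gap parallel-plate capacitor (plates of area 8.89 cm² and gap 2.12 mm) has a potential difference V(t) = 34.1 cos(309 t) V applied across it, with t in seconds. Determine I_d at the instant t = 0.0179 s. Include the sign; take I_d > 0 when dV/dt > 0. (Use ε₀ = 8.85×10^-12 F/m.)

dE/dt = (V₀ω/d)·−sin(ωt) with ωt = 5.5311 rad: (34.1)(309)(0.6832)/(2.12×10^-3) = 3.396×10^6 V/(m·s).
I_d = ε₀ A dE/dt = (8.85×10^-12)(8.89×10^-4)(3.396×10^6) = 2.67×10^-8 A.

2.67×10^-8 A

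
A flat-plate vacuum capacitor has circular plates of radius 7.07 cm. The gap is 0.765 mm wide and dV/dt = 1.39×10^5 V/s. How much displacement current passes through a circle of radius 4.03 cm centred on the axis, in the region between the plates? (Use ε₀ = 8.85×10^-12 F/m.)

8.20×10^-6 A

With E = V/d, dE/dt = 1.817×10^8 V/(m·s) and πR² = 0.01570 m², giving I_d = ε₀ πR² dE/dt = 2.525×10^-5 A.
The field is uniform, so I_d,enc = I_d (r/R)² = (2.525×10^-5)(4.03/7.07)² = 8.20×10^-6 A.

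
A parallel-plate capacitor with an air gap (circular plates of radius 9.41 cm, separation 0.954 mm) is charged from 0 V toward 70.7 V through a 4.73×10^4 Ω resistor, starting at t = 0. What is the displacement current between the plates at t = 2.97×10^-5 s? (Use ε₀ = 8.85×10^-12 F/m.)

1.31×10^-4 A

With C = ε₀A/d = (8.85×10^-12)(0.02782)/(9.54×10^-4) = 2.581×10^-10 F, the time constant is τ = RC = 1.221×10^-5 s, so t/τ = 2.432 and e^(−t/τ) = 0.08786.
I_d = I_cond = (V₀/R) e^(−t/τ) = (1.495×10^-3)(0.08786) = 1.31×10^-4 A.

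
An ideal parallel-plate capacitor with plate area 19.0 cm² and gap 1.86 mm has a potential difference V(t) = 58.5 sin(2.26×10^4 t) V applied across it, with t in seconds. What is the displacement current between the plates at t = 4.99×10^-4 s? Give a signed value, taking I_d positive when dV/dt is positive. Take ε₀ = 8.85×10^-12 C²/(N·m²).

3.32×10^-6 A

C = ε₀A/d = (8.85×10^-12)(1.90×10^-3)/(1.86×10^-3) = 9.040×10^-12 F. dV/dt = V₀ω·cos(ωt); at ωt = 11.2774 rad this factor is 0.2781.
I_d = C dV/dt = (9.040×10^-12)(58.5)(2.26×10^4)(0.2781) = 3.32×10^-6 A.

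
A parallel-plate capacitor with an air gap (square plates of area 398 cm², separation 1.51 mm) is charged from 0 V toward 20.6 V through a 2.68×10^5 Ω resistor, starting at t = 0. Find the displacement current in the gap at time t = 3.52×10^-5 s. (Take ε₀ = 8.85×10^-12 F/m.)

4.38×10^-5 A

C = ε₀A/d = (8.85×10^-12)(0.0398)/(1.51×10^-3) = 2.333×10^-10 F and τ = RC = 6.252×10^-5 s. I_d in the gap equals the RC charging current.
I_d(t) = (V₀/R) e^(−t/τ) = 7.687×10^-5 · e^(−0.5630) = 4.38×10^-5 A.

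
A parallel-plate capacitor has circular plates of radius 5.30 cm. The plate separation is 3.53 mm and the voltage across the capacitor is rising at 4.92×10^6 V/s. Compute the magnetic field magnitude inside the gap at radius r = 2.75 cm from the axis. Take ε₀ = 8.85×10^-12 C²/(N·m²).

2.13×10^-10 T

With E = V/d, dE/dt = 1.394×10^9 V/(m·s) and πR² = 8.825×10^-3 m², giving I_d = ε₀ πR² dE/dt = 1.089×10^-4 A.
An Ampèrian loop of radius r encloses a fraction (r/R)² of I_d. Then B·2πr = μ₀ I_d (r/R)², giving B = μ₀ I_d r/(2πR²) = 2.13×10^-10 T.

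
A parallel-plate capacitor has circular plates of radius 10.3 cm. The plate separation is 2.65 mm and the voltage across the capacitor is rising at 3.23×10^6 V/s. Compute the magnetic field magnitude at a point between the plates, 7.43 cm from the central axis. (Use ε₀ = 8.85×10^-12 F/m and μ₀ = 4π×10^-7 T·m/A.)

With E = V/d, dE/dt = 1.219×10^9 V/(m·s) and πR² = 0.03333 m², giving I_d = ε₀ πR² dE/dt = 3.596×10^-4 A.
For r < R the Ampère–Maxwell law gives B(2πr) = μ₀ I_d (r²/R²), so B = μ₀ I_d r/(2πR²) = (4π×10^-7)(3.596×10^-4)(0.0743)/(2π·0.103²) = 5.04×10^-10 T.

5.04×10^-10 T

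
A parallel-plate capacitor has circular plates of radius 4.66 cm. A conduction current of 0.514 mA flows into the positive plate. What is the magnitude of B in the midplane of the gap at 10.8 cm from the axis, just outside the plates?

9.52×10^-10 T

By continuity the displacement current in the gap matches the conduction current: I_d = 5.14×10^-4 A.
Outside the plates the loop encloses all of I_d, so B·2πr = μ₀ I_d and B = 9.52×10^-10 T.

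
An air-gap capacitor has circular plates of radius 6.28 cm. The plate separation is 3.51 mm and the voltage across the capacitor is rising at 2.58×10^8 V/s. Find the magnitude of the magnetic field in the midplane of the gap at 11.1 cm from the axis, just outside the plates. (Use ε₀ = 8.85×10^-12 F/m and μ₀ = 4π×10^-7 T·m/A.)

1.45×10^-8 T

dE/dt = (dV/dt)/d = 7.350×10^10 V/(m·s); I_d = ε₀(πR²)(dE/dt) = (8.85×10^-12)(0.01239)(7.350×10^10) = 8.059×10^-3 A.
For r ≥ R the full I_d is enclosed: B = μ₀ I_d/(2πr) = (4π×10^-7)(8.059×10^-3)/(2π·0.111) = 1.45×10^-8 T.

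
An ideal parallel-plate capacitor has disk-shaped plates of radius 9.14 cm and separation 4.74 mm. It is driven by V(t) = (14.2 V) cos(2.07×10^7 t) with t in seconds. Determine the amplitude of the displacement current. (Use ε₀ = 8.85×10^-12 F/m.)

0.0144 A

C = ε₀A/d = (8.85×10^-12)(0.02624)/(4.74×10^-3) = 4.899×10^-11 F; ω = 2.07×10^7 rad/s.
I_d = C dV/dt, so |I_d|_max = C V₀ ω = (4.899×10^-11)(14.2)(2.07×10^7) = 0.0144 A.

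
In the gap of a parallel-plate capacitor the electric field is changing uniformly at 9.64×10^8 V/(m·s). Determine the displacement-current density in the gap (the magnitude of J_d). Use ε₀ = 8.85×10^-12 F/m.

8.53×10^-3 A/m²

J_d = ε₀ ∂E/∂t, so J_d = 8.53×10^-3 A/m².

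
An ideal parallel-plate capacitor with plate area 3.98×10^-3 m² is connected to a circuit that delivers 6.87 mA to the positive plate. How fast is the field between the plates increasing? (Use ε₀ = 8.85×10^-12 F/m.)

1.95×10^11 V/(m·s)

The displacement current between the plates equals the conduction current, I_d = 6.87 mA.
Inverting I_d = ε₀ A dE/dt gives dE/dt = 6.87×10^-3 / (8.85×10^-12 · 3.98×10^-3) = 1.95×10^11 V/(m·s).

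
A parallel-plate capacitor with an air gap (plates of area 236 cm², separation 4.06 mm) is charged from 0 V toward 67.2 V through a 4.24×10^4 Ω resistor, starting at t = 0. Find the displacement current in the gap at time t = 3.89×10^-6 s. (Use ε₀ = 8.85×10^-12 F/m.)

C = ε₀A/d = (8.85×10^-12)(0.0236)/(4.06×10^-3) = 5.144×10^-11 F and τ = RC = 2.181×10^-6 s. I_d in the gap equals the RC charging current.
I_d(t) = (V₀/R) e^(−t/τ) = 1.585×10^-3 · e^(−1.784) = 2.66×10^-4 A.

2.66×10^-4 A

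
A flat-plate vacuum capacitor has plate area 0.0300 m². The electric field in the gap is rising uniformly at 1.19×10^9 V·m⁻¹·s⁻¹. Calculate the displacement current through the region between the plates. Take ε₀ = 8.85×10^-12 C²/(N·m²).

3.16×10^-4 A

I_d = ε₀ A (dE/dt) = (8.85×10^-12)(0.0300 m²)(1.19×10^9) = 3.16×10^-4 A.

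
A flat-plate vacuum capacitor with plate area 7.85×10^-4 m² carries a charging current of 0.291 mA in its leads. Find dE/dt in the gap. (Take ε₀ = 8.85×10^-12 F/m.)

4.19×10^10 V/(m·s)

By continuity, I_d in the gap equals the 0.291 mA flowing in the wire.
Then dE/dt = I_d/(ε₀A) = 4.19×10^10 V/(m·s).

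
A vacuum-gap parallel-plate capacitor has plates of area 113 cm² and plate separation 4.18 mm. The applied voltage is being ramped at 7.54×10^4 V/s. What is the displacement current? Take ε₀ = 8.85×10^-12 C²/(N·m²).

1.80×10^-6 A

C = ε₀A/d = (8.85×10^-12)(0.0113)/(4.18×10^-3) = 2.392×10^-11 F.
I_d = C dV/dt = (2.392×10^-11)(7.54×10^4) = 1.80×10^-6 A.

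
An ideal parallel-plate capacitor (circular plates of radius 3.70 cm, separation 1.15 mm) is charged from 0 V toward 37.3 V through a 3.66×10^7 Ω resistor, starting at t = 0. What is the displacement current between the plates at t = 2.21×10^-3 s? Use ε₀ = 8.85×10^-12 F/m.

1.64×10^-7 A

C = ε₀A/d = (8.85×10^-12)(4.301×10^-3)/(1.15×10^-3) = 3.310×10^-11 F and τ = RC = 1.211×10^-3 s. I_d in the gap equals the RC charging current.
I_d(t) = (V₀/R) e^(−t/τ) = 1.019×10^-6 · e^(−1.825) = 1.64×10^-7 A.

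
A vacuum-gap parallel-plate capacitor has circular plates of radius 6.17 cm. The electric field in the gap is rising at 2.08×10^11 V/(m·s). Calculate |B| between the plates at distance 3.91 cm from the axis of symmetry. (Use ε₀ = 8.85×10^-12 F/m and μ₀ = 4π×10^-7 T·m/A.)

4.52×10^-8 T

I_d = ε₀ dΦ_E/dt = ε₀ πR² (dE/dt) = (8.85×10^-12)(0.01196)(2.08×10^11) = 0.02202 A through the full plate area.
An Ampèrian loop of radius r encloses a fraction (r/R)² of I_d. Then B·2πr = μ₀ I_d (r/R)², giving B = μ₀ I_d r/(2πR²) = 4.52×10^-8 T.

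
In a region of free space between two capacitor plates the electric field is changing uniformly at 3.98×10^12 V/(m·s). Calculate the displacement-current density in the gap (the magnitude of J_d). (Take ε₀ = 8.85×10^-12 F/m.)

35.2 A/m²

The displacement-current density is ε₀ ∂E/∂t = (8.85×10^-12)(3.98×10^12) = 35.2 A/m².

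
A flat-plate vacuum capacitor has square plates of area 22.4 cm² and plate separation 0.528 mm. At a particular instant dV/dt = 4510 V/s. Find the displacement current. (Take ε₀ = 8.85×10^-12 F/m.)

1.69×10^-7 A

The displacement current equals the charging current C dV/dt. With C = ε₀A/d = (8.85×10^-12)(2.24×10^-3)/(5.28×10^-4) = 3.755×10^-11 F, I_d = (3.755×10^-11)(4510) = 1.69×10^-7 A.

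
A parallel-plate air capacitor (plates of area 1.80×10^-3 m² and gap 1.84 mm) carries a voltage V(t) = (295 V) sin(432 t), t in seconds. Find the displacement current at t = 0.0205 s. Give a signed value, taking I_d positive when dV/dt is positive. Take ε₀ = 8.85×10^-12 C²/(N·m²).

-9.30×10^-7 A

dE/dt = (V₀ω/d)·cos(ωt) with ωt = 8.856 rad: (295)(432)(-0.8426)/(1.84×10^-3) = -5.836×10^7 V/(m·s).
I_d = ε₀ A dE/dt = (8.85×10^-12)(1.80×10^-3)(-5.836×10^7) = -9.30×10^-7 A.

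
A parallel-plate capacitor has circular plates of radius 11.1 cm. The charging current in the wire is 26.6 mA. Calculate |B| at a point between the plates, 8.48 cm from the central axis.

3.66×10^-8 T

Between the plates the displacement current equals the wire current: I_d = 26.6 mA = 0.0266 A.
An Ampèrian loop of radius r encloses a fraction (r/R)² of I_d. Then B·2πr = μ₀ I_d (r/R)², giving B = μ₀ I_d r/(2πR²) = 3.66×10^-8 T.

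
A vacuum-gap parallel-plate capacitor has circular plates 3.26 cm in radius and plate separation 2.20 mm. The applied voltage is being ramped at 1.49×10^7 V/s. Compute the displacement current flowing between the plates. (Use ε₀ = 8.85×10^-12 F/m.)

C = ε₀A/d = (8.85×10^-12)(3.339×10^-3)/(2.20×10^-3) = 1.343×10^-11 F.
I_d = C dV/dt = (1.343×10^-11)(1.49×10^7) = 2.00×10^-4 A.

2.00×10^-4 A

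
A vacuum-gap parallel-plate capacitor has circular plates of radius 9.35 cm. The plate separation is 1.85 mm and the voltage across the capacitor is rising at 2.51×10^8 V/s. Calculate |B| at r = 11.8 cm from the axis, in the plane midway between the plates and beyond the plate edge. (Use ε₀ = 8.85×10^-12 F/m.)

5.59×10^-8 T

With E = V/d, dE/dt = 1.357×10^11 V/(m·s) and πR² = 0.02746 m², giving I_d = ε₀ πR² dE/dt = 0.03298 A.
For r ≥ R the full I_d is enclosed: B = μ₀ I_d/(2πr) = (4π×10^-7)(0.03298)/(2π·0.118) = 5.59×10^-8 T.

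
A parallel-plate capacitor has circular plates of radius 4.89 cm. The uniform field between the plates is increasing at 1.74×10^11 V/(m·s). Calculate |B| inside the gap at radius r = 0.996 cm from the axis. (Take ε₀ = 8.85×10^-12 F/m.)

9.64×10^-9 T

Total displacement current: I_d = ε₀(πR²)(dE/dt) = (8.85×10^-12)(7.512×10^-3)(1.74×10^11) = 0.01157 A.
An Ampèrian loop of radius r encloses a fraction (r/R)² of I_d. Then B·2πr = μ₀ I_d (r/R)², giving B = μ₀ I_d r/(2πR²) = 9.64×10^-9 T.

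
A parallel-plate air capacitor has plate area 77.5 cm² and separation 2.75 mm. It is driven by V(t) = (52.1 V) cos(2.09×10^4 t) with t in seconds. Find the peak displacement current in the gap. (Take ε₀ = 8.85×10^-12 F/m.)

(dE/dt)_max = V₀ω/d = 3.960×10^8 V/(m·s); ω = 2.09×10^4 rad/s.
I_d,max = ε₀ A (dE/dt)_max = (8.85×10^-12)(7.75×10^-3)(3.960×10^8) = 2.72×10^-5 A.

2.72×10^-5 A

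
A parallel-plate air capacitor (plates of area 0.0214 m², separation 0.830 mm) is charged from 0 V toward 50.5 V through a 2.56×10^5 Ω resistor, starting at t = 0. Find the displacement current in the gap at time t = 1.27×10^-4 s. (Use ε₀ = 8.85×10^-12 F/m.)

With C = ε₀A/d = (8.85×10^-12)(0.0214)/(8.30×10^-4) = 2.282×10^-10 F, the time constant is τ = RC = 5.842×10^-5 s, so t/τ = 2.174 and e^(−t/τ) = 0.1137.
I_d = I_cond = (V₀/R) e^(−t/τ) = (1.973×10^-4)(0.1137) = 2.24×10^-5 A.

2.24×10^-5 A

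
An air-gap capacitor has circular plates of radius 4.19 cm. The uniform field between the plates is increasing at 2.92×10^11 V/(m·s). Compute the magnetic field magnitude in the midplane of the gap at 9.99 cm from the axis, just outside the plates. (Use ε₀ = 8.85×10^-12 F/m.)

Total displacement current: I_d = ε₀(πR²)(dE/dt) = (8.85×10^-12)(5.515×10^-3)(2.92×10^11) = 0.01425 A.
With r > R the enclosed displacement current is the full I_d; B = μ₀ I_d / (2πr) = 2.85×10^-8 T.

2.85×10^-8 T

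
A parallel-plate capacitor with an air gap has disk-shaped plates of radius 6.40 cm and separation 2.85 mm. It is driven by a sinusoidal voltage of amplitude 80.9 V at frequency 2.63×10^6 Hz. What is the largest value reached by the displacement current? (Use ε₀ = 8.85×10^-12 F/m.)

0.0534 A

The displacement current equals the conduction current C dV/dt, which peaks at C V₀ ω.
With C = ε₀A/d = (8.85×10^-12)(0.01287)/(2.85×10^-3) = 3.996×10^-11 F and ω = 2πf = 1.652×10^7 rad/s, I_d,max = (3.996×10^-11)(80.9)(1.652×10^7) = 0.0534 A.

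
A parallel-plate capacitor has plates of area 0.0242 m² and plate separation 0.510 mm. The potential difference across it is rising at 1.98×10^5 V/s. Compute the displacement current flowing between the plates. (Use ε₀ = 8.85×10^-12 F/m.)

8.31×10^-5 A

E = V/d so dE/dt = (dV/dt)/d = 3.882×10^8 V/(m·s), and I_d = ε₀ A dE/dt = (8.85×10^-12)(0.0242)(3.882×10^8) = 8.31×10^-5 A.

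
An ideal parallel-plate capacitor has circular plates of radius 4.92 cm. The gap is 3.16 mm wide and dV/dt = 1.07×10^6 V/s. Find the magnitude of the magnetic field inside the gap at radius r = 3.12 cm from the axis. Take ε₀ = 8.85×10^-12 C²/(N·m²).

5.87×10^-11 T

I_d = C dV/dt with C = ε₀πR²/d = 2.130×10^-11 F, so I_d = (2.130×10^-11)(1.07×10^6) = 2.279×10^-5 A.
An Ampèrian loop of radius r encloses a fraction (r/R)² of I_d. Then B·2πr = μ₀ I_d (r/R)², giving B = μ₀ I_d r/(2πR²) = 5.87×10^-11 T.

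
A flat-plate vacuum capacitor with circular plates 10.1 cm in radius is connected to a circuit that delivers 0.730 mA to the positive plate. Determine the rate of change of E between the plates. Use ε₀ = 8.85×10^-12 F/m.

By continuity, I_d in the gap equals the 0.730 mA flowing in the wire.
Then dE/dt = I_d/(ε₀A) = 2.57×10^9 V/(m·s).

2.57×10^9 V/(m·s)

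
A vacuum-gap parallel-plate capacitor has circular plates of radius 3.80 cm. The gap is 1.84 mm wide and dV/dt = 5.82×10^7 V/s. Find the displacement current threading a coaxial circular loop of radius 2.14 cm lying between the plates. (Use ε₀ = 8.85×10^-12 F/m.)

4.03×10^-4 A

With E = V/d, dE/dt = 3.163×10^10 V/(m·s) and πR² = 4.536×10^-3 m², giving I_d = ε₀ πR² dE/dt = 1.270×10^-3 A.
The field is uniform, so I_d,enc = I_d (r/R)² = (1.270×10^-3)(2.14/3.80)² = 4.03×10^-4 A.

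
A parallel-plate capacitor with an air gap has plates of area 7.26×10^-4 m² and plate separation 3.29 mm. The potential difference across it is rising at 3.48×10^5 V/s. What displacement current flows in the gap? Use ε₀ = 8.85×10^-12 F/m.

6.80×10^-7 A

The field between the plates is E = V/d, so dE/dt = (3.48×10^5)/(3.29×10^-3 m) = 1.058×10^8 V/(m·s).
I_d = ε₀ A (dE/dt) = (8.85×10^-12)(7.26×10^-4)(1.058×10^8) = 6.80×10^-7 A.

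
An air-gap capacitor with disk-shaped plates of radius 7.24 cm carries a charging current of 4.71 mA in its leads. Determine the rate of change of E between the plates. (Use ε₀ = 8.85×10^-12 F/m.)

The displacement current between the plates equals the conduction current, I_d = 4.71 mA.
Inverting I_d = ε₀ A dE/dt gives dE/dt = 4.71×10^-3 / (8.85×10^-12 · 0.01647) = 3.23×10^10 V/(m·s).

3.23×10^10 V/(m·s)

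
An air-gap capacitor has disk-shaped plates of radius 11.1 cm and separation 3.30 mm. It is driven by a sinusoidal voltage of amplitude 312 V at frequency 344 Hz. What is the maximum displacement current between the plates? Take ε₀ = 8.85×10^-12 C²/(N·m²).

7.00×10^-5 A

The displacement current equals the conduction current C dV/dt, which peaks at C V₀ ω.
With C = ε₀A/d = (8.85×10^-12)(0.03871)/(3.30×10^-3) = 1.038×10^-10 F and ω = 2πf = 2161 rad/s, I_d,max = (1.038×10^-10)(312)(2161) = 7.00×10^-5 A.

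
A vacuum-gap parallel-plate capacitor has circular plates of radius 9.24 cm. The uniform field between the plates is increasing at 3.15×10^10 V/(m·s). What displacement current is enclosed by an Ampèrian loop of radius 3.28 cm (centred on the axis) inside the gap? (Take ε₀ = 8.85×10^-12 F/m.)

9.42×10^-4 A

Total displacement current: I_d = ε₀(πR²)(dE/dt) = (8.85×10^-12)(0.02682)(3.15×10^10) = 7.477×10^-3 A.
Since J_d is uniform, the enclosed fraction is (r/R)² = 0.1260, giving I_d,enc = 9.42×10^-4 A.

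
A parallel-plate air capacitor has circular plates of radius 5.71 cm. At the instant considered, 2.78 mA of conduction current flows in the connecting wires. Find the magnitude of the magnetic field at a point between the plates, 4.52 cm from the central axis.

7.71×10^-9 T

By continuity the displacement current in the gap matches the conduction current: I_d = 2.78×10^-3 A.
∮B·dl = μ₀ I_d,enc with I_d,enc = I_d r²/R² = 1.742×10^-3 A; so B = μ₀ I_d,enc/(2πr) = 7.71×10^-9 T.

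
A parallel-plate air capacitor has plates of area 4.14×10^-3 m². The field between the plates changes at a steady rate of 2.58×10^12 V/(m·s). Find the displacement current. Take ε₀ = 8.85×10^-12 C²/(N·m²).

0.0945 A

With a uniform field, Φ_E = EA, so I_d = ε₀ A dE/dt = 0.0945 A.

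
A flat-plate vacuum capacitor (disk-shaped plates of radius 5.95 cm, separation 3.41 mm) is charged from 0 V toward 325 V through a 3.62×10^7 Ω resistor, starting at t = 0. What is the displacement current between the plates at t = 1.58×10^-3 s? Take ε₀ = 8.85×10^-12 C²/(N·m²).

1.98×10^-6 A

C = ε₀A/d = (8.85×10^-12)(0.01112)/(3.41×10^-3) = 2.886×10^-11 F, so τ = RC = 1.045×10^-3 s.
The conduction current is I(t) = (V₀/R) e^(−t/τ), and the displacement current between the plates equals it.
t/τ = 1.512; I_d = (325/3.62×10^7) · e^(−1.512) = (8.978×10^-6)(0.2205) = 1.98×10^-6 A.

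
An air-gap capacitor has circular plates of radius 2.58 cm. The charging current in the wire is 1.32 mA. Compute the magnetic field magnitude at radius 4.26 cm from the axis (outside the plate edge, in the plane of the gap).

No conduction current crosses the gap, so I_d there equals the 1.32×10^-3 A in the leads.
For r ≥ R the full I_d is enclosed: B = μ₀ I_d/(2πr) = (4π×10^-7)(1.32×10^-3)/(2π·0.0426) = 6.20×10^-9 T.

6.20×10^-9 T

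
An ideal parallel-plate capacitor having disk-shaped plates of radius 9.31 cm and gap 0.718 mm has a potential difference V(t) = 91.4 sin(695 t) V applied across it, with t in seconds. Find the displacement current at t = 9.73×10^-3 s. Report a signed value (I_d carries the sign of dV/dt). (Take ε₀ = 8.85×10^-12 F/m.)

dV/dt = (91.4)(695)·cos(6.76235) = 5.637×10^4 V/s.
I_d = C dV/dt with C = ε₀A/d = (8.85×10^-12)(0.02723)/(7.18×10^-4) = 3.356×10^-10 F, so I_d = (3.356×10^-10)(5.637×10^4) = 1.89×10^-5 A.

1.89×10^-5 A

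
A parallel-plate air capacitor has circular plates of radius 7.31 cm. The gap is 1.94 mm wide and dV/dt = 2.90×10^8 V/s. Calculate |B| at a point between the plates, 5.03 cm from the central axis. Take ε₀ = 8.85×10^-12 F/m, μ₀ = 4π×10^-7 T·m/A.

I_d = C dV/dt with C = ε₀πR²/d = 7.659×10^-11 F, so I_d = (7.659×10^-11)(2.90×10^8) = 0.02221 A.
An Ampèrian loop of radius r encloses a fraction (r/R)² of I_d. Then B·2πr = μ₀ I_d (r/R)², giving B = μ₀ I_d r/(2πR²) = 4.18×10^-8 T.

4.18×10^-8 T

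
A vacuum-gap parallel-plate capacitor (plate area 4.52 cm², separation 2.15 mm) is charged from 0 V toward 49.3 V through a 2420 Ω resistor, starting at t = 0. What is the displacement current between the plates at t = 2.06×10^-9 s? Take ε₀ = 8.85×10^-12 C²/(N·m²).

0.0129 A

C = ε₀A/d = (8.85×10^-12)(4.52×10^-4)/(2.15×10^-3) = 1.861×10^-12 F and τ = RC = 4.504×10^-9 s. I_d in the gap equals the RC charging current.
I_d(t) = (V₀/R) e^(−t/τ) = 0.02037 · e^(−0.4574) = 0.0129 A.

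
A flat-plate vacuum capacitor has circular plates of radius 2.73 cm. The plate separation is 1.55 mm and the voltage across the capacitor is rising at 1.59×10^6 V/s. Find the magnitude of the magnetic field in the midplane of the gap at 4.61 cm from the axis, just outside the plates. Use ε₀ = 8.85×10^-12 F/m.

9.22×10^-11 T

I_d = C dV/dt with C = ε₀πR²/d = 1.337×10^-11 F, so I_d = (1.337×10^-11)(1.59×10^6) = 2.126×10^-5 A.
With r > R the enclosed displacement current is the full I_d; B = μ₀ I_d / (2πr) = 9.22×10^-11 T.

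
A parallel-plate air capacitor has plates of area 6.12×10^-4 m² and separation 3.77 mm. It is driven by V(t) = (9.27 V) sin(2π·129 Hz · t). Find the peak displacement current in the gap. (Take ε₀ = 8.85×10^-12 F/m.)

1.08×10^-8 A

The displacement current equals the conduction current C dV/dt, which peaks at C V₀ ω.
With C = ε₀A/d = (8.85×10^-12)(6.12×10^-4)/(3.77×10^-3) = 1.437×10^-12 F and ω = 2πf = 810.5 rad/s, I_d,max = (1.437×10^-12)(9.27)(810.5) = 1.08×10^-8 A.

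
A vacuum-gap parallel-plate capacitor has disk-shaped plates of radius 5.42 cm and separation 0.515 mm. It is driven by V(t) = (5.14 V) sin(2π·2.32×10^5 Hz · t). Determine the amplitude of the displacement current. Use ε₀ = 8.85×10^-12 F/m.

1.19×10^-3 A

C = ε₀A/d = (8.85×10^-12)(9.229×10^-3)/(5.15×10^-4) = 1.586×10^-10 F; ω = 2πf = 1.458×10^6 rad/s.
I_d = C dV/dt, so |I_d|_max = C V₀ ω = (1.586×10^-10)(5.14)(1.458×10^6) = 1.19×10^-3 A.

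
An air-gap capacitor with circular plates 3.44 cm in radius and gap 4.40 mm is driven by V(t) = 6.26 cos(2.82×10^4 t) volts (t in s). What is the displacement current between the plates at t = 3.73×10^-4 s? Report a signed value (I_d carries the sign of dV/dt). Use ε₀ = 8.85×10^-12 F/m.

1.17×10^-6 A

dV/dt = (6.26)(2.82×10^4)·−sin(10.5186) = 1.568×10^5 V/s.
I_d = C dV/dt with C = ε₀A/d = (8.85×10^-12)(3.718×10^-3)/(4.40×10^-3) = 7.478×10^-12 F, so I_d = (7.478×10^-12)(1.568×10^5) = 1.17×10^-6 A.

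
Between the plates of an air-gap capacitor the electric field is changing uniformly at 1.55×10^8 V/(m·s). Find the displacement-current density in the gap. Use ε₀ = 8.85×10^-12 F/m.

1.37×10^-3 A/m²

J_d = ε₀ ∂E/∂t, so J_d = 1.37×10^-3 A/m².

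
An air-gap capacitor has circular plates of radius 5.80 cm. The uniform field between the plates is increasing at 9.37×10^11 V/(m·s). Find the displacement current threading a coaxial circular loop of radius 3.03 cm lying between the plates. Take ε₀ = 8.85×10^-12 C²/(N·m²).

I_d = ε₀ dΦ_E/dt = ε₀ πR² (dE/dt) = (8.85×10^-12)(0.01057)(9.37×10^11) = 0.08765 A through the full plate area.
Since J_d is uniform, the enclosed fraction is (r/R)² = 0.2729, giving I_d,enc = 0.0239 A.

0.0239 A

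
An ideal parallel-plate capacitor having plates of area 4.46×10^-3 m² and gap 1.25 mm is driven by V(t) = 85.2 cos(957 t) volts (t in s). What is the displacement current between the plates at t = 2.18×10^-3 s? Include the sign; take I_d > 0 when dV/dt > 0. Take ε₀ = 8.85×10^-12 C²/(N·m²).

-2.24×10^-6 A

dE/dt = (V₀ω/d)·−sin(ωt) with ωt = 2.08626 rad: (85.2)(957)(-0.8701)/(1.25×10^-3) = -5.676×10^7 V/(m·s).
I_d = ε₀ A dE/dt = (8.85×10^-12)(4.46×10^-3)(-5.676×10^7) = -2.24×10^-6 A.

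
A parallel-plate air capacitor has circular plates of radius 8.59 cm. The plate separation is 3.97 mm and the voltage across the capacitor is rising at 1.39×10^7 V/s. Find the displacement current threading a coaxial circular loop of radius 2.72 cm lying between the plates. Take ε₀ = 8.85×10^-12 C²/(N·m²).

I_d = C dV/dt with C = ε₀πR²/d = 5.167×10^-11 F, so I_d = (5.167×10^-11)(1.39×10^7) = 7.182×10^-4 A.
Through an area πr² the displacement current is I_d·(πr²/πR²) = I_d (r/R)² = 7.20×10^-5 A.

7.20×10^-5 A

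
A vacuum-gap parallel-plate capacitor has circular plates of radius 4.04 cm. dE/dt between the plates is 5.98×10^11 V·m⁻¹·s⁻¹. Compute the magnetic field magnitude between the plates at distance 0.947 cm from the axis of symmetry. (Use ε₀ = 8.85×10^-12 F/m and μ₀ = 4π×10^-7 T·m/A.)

3.15×10^-8 T

I_d = ε₀ dΦ_E/dt = ε₀ πR² (dE/dt) = (8.85×10^-12)(5.128×10^-3)(5.98×10^11) = 0.02714 A through the full plate area.
An Ampèrian loop of radius r encloses a fraction (r/R)² of I_d. Then B·2πr = μ₀ I_d (r/R)², giving B = μ₀ I_d r/(2πR²) = 3.15×10^-8 T.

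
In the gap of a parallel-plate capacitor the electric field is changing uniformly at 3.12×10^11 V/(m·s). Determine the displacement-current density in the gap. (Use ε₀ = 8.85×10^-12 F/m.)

2.76 A/m²

J_d = ε₀ dE/dt = (8.85×10^-12)(3.12×10^11) = 2.76 A/m².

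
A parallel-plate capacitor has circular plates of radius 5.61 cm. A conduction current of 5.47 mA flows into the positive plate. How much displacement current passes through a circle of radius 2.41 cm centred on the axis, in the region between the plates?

Between the plates the displacement current equals the wire current: I_d = 5.47 mA = 5.47×10^-3 A.
The field is uniform, so I_d,enc = I_d (r/R)² = (5.47×10^-3)(2.41/5.61)² = 1.01×10^-3 A.

1.01×10^-3 A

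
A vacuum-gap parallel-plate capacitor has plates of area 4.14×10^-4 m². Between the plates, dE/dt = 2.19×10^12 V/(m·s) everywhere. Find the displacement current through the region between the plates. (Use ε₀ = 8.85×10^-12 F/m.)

With a uniform field, Φ_E = EA, so I_d = ε₀ A dE/dt = 8.02×10^-3 A.

8.02×10^-3 A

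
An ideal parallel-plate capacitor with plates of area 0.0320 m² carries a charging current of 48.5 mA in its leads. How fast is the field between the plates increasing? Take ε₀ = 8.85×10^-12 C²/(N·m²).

1.71×10^11 V/(m·s)

By continuity, I_d in the gap equals the 48.5 mA flowing in the wire.
Then dE/dt = I_d/(ε₀A) = 1.71×10^11 V/(m·s).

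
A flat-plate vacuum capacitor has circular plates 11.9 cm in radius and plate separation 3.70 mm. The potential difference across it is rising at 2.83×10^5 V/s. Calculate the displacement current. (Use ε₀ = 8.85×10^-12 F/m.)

3.01×10^-5 A

E = V/d so dE/dt = (dV/dt)/d = 7.649×10^7 V/(m·s), and I_d = ε₀ A dE/dt = (8.85×10^-12)(0.04449)(7.649×10^7) = 3.01×10^-5 A.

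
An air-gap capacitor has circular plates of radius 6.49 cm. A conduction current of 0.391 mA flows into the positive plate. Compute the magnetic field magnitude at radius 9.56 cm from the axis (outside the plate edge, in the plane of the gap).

8.18×10^-10 T

By continuity the displacement current in the gap matches the conduction current: I_d = 3.91×10^-4 A.
With r > R the enclosed displacement current is the full I_d; B = μ₀ I_d / (2πr) = 8.18×10^-10 T.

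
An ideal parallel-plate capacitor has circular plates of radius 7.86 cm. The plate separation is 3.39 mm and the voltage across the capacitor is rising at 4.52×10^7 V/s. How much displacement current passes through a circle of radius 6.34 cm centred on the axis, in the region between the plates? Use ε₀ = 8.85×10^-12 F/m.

I_d = C dV/dt with C = ε₀πR²/d = 5.067×10^-11 F, so I_d = (5.067×10^-11)(4.52×10^7) = 2.290×10^-3 A.
Since J_d is uniform, the enclosed fraction is (r/R)² = 0.6506, giving I_d,enc = 1.49×10^-3 A.

1.49×10^-3 A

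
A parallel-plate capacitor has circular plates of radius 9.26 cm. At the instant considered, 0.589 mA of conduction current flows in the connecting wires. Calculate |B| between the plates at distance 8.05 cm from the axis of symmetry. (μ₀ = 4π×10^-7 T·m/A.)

Between the plates the displacement current equals the wire current: I_d = 0.589 mA = 5.89×10^-4 A.
An Ampèrian loop of radius r encloses a fraction (r/R)² of I_d. Then B·2πr = μ₀ I_d (r/R)², giving B = μ₀ I_d r/(2πR²) = 1.11×10^-9 T.

1.11×10^-9 T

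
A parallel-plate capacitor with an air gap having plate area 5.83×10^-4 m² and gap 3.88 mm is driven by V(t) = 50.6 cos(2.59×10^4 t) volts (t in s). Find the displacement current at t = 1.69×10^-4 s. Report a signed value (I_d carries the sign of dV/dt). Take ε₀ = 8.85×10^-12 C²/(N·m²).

C = ε₀A/d = (8.85×10^-12)(5.83×10^-4)/(3.88×10^-3) = 1.330×10^-12 F. dV/dt = V₀ω·−sin(ωt); at ωt = 4.3771 rad this factor is 0.9443.
I_d = C dV/dt = (1.330×10^-12)(50.6)(2.59×10^4)(0.9443) = 1.65×10^-6 A.

1.65×10^-6 A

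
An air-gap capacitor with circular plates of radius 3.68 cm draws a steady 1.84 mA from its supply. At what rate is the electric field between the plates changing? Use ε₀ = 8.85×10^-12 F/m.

4.89×10^10 V/(m·s)

The displacement current between the plates equals the conduction current, I_d = 1.84 mA.
Then dE/dt = I_d/(ε₀A) = 4.89×10^10 V/(m·s).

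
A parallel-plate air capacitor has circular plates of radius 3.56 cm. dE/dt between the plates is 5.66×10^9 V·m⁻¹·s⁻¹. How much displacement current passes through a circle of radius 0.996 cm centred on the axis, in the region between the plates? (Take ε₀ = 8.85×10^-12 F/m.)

Total displacement current: I_d = ε₀(πR²)(dE/dt) = (8.85×10^-12)(3.982×10^-3)(5.66×10^9) = 1.995×10^-4 A.
Through an area πr² the displacement current is I_d·(πr²/πR²) = I_d (r/R)² = 1.56×10^-5 A.

1.56×10^-5 A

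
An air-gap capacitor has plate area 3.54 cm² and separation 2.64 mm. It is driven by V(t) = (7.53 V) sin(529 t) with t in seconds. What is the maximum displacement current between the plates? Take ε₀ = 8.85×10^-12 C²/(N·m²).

4.73×10^-9 A

The displacement current equals the conduction current C dV/dt, which peaks at C V₀ ω.
With C = ε₀A/d = (8.85×10^-12)(3.54×10^-4)/(2.64×10^-3) = 1.187×10^-12 F and ω = 529 rad/s, I_d,max = (1.187×10^-12)(7.53)(529) = 4.73×10^-9 A.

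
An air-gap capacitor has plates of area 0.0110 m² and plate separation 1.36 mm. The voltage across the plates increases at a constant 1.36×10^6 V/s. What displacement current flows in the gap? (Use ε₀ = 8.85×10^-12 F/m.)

E = V/d so dE/dt = (dV/dt)/d = 1.000×10^9 V/(m·s), and I_d = ε₀ A dE/dt = (8.85×10^-12)(0.0110)(1.000×10^9) = 9.73×10^-5 A.

9.73×10^-5 A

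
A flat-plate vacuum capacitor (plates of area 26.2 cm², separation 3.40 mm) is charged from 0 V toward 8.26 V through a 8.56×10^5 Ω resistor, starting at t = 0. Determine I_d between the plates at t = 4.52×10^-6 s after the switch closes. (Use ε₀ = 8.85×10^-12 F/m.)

C = ε₀A/d = (8.85×10^-12)(2.62×10^-3)/(3.40×10^-3) = 6.820×10^-12 F, so τ = RC = 5.838×10^-6 s.
The conduction current is I(t) = (V₀/R) e^(−t/τ), and the displacement current between the plates equals it.
t/τ = 0.7742; I_d = (8.26/8.56×10^5) · e^(−0.7742) = (9.650×10^-6)(0.4611) = 4.45×10^-6 A.

4.45×10^-6 A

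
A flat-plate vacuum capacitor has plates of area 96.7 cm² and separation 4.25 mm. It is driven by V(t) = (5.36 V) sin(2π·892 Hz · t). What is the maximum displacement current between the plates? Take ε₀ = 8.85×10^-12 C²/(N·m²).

C = ε₀A/d = (8.85×10^-12)(9.67×10^-3)/(4.25×10^-3) = 2.014×10^-11 F; ω = 2πf = 5605 rad/s.
I_d = C dV/dt, so |I_d|_max = C V₀ ω = (2.014×10^-11)(5.36)(5605) = 6.05×10^-7 A.

6.05×10^-7 A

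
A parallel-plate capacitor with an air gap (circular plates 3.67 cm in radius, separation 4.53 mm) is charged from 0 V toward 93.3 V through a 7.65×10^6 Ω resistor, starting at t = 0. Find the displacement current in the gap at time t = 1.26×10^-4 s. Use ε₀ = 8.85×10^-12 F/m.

1.66×10^-6 A

C = ε₀A/d = (8.85×10^-12)(4.231×10^-3)/(4.53×10^-3) = 8.266×10^-12 F and τ = RC = 6.323×10^-5 s. I_d in the gap equals the RC charging current.
I_d(t) = (V₀/R) e^(−t/τ) = 1.220×10^-5 · e^(−1.993) = 1.66×10^-6 A.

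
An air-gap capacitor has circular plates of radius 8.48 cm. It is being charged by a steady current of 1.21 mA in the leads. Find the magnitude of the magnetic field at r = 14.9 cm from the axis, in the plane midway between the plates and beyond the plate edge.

Between the plates the displacement current equals the wire current: I_d = 1.21 mA = 1.21×10^-3 A.
For r ≥ R the full I_d is enclosed: B = μ₀ I_d/(2πr) = (4π×10^-7)(1.21×10^-3)/(2π·0.149) = 1.62×10^-9 T.

1.62×10^-9 T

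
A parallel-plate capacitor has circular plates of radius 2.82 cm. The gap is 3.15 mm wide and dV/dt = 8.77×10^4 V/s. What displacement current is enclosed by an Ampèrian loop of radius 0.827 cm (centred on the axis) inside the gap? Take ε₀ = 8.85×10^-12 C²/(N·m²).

5.29×10^-8 A

dE/dt = (dV/dt)/d = 2.784×10^7 V/(m·s); I_d = ε₀(πR²)(dE/dt) = (8.85×10^-12)(2.498×10^-3)(2.784×10^7) = 6.155×10^-7 A.
Through an area πr² the displacement current is I_d·(πr²/πR²) = I_d (r/R)² = 5.29×10^-8 A.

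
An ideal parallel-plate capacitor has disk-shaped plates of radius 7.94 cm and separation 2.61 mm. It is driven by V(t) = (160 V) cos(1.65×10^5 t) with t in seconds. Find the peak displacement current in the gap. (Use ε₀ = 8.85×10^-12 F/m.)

(dE/dt)_max = V₀ω/d = 1.011×10^10 V/(m·s); ω = 1.65×10^5 rad/s.
I_d,max = ε₀ A (dE/dt)_max = (8.85×10^-12)(0.01981)(1.011×10^10) = 1.77×10^-3 A.

1.77×10^-3 A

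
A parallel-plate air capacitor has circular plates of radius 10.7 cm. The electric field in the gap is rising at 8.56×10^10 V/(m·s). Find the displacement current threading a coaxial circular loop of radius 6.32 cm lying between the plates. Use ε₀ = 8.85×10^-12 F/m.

9.51×10^-3 A

Through the whole plate area (πR² = 0.03597 m²), I_d = ε₀ πR² dE/dt = 0.02725 A.
The field is uniform, so I_d,enc = I_d (r/R)² = (0.02725)(6.32/10.7)² = 9.51×10^-3 A.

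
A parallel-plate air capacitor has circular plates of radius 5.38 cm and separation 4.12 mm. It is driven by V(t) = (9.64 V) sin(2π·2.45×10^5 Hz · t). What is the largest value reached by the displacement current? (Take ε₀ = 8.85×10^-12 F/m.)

2.90×10^-4 A

(dE/dt)_max = V₀ω/d = 3.601×10^9 V/(m·s); ω = 2πf = 1.539×10^6 rad/s.
I_d,max = ε₀ A (dE/dt)_max = (8.85×10^-12)(9.093×10^-3)(3.601×10^9) = 2.90×10^-4 A.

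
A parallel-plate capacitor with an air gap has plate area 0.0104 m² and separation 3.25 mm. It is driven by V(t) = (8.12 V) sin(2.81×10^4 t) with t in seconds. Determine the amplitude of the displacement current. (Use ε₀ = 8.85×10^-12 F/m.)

6.46×10^-6 A

(dE/dt)_max = V₀ω/d = 7.021×10^7 V/(m·s); ω = 2.81×10^4 rad/s.
I_d,max = ε₀ A (dE/dt)_max = (8.85×10^-12)(0.0104)(7.021×10^7) = 6.46×10^-6 A.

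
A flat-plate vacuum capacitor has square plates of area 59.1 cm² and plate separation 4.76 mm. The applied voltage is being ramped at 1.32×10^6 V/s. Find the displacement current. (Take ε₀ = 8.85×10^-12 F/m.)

1.45×10^-5 A

C = ε₀A/d = (8.85×10^-12)(5.91×10^-3)/(4.76×10^-3) = 1.099×10^-11 F.
I_d = C dV/dt = (1.099×10^-11)(1.32×10^6) = 1.45×10^-5 A.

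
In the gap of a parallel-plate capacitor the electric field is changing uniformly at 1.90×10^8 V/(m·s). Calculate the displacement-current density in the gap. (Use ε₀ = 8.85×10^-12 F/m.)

The displacement-current density is ε₀ ∂E/∂t = (8.85×10^-12)(1.90×10^8) = 1.68×10^-3 A/m².

1.68×10^-3 A/m²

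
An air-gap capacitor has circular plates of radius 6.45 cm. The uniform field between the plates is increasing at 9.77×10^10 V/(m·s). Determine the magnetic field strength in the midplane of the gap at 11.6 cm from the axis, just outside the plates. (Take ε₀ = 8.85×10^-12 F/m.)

1.95×10^-8 T

Total displacement current: I_d = ε₀(πR²)(dE/dt) = (8.85×10^-12)(0.01307)(9.77×10^10) = 0.01130 A.
With r > R the enclosed displacement current is the full I_d; B = μ₀ I_d / (2πr) = 1.95×10^-8 T.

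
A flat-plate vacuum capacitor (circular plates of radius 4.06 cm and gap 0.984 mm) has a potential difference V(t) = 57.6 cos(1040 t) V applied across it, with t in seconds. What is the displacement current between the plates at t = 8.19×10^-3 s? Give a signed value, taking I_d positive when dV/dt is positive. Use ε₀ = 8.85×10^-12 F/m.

-2.20×10^-6 A

dE/dt = (V₀ω/d)·−sin(ωt) with ωt = 8.5176 rad: (57.6)(1040)(-0.7878)/(9.84×10^-4) = -4.796×10^7 V/(m·s).
I_d = ε₀ A dE/dt = (8.85×10^-12)(5.178×10^-3)(-4.796×10^7) = -2.20×10^-6 A.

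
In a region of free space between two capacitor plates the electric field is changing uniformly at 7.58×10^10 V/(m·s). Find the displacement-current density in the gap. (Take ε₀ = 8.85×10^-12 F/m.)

0.671 A/m²

J_d = ε₀ dE/dt = (8.85×10^-12)(7.58×10^10) = 0.671 A/m².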